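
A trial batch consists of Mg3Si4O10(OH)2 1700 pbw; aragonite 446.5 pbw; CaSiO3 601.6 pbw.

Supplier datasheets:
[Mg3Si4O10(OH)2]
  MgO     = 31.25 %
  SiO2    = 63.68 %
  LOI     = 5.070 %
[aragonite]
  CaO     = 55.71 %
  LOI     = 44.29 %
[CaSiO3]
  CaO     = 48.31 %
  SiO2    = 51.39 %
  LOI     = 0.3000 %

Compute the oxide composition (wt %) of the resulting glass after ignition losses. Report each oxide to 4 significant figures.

Intermediates are displayed rounded to four significant digits on the page; all arithmetic runs at exact precision from start to finish; exactly one rounding is applied to every reported result — the derived quantities, which include totals, yield, three oxide percentages, LOI, glass mass, are rebuilt in full precision, as given in either problem or answer, using the weight values per 2462 pbw of glass.
Mass of each oxide from the mix:
  MgO: 1700·0.3125 = 531.2 pbw
  CaO: 446.5·0.5571 + 601.6·0.4831 = 539.4 pbw
  SiO2: 1700·0.6368 + 601.6·0.5139 = 1392 pbw
LOI: 1700·0.05070 + 446.5·0.4429 + 601.6·0.003000 = 285.7 pbw
Net of LOI, the glass mass = 2748 − 285.7 = 2462 pbw (equal to the oxide-mass sum)
oxide / glass × 100 gives the wt %

Glass mass = 2462 pbw (batch 2748 − LOI 285.7).
Composition: MgO 21.57%, CaO 21.91%, SiO2 56.52%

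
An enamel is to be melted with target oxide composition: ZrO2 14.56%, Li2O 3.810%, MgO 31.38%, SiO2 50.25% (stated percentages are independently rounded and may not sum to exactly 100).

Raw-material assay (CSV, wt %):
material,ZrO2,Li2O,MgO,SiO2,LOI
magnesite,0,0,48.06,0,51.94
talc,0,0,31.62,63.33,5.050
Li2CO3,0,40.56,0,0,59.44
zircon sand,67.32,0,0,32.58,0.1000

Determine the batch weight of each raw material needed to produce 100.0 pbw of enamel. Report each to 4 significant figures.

Rounding to four significant digits governs every in-between result as printed; the working math holds exact precision at each step; a single rounding produces every reported result — the derived quantities are re-derived from the batch weights on 100.0 pbw of glass in full float precision (ignition loss, yield, the totals, four oxide percentages, net glass mass), exactly as printed in the problem or the answer.
Oxide mass targets, per 100.0 pbw enamel:
  ZrO2: 14.56% × 100.0 = 14.56 pbw
  Li2O: 3.810% × 100.0 = 3.810 pbw
  MgO: 31.38% × 100.0 = 31.38 pbw
  SiO2: 50.25% × 100.0 = 50.25 pbw
Oxide-by-oxide audit given the weights on record, on the stated basis (sum by sum, the targets are met inside rounding margins):
  ZrO2: 21.63·0.6732 = 14.56 pbw (target 14.56 pbw)
  Li2O: 9.393·0.4056 = 3.810 pbw (target 3.810 pbw)
  MgO: 20.41·0.4806 + 68.22·0.3162 = 31.38 pbw (target 31.38 pbw)
  SiO2: 68.22·0.6333 + 21.63·0.3258 = 50.25 pbw (target 50.25 pbw)
Glass-mass closure: net batch after ignition = 100.0 pbw (targets for the oxides total 100.0 pbw; versus the stated basis of 100.0 pbw — deltas are rounding alone).
Batch grand total — Σ batch = 119.7 pbw; ignition loss, Σ(batch × LOI) = 19.65 pbw; the yield ratio, glass ÷ batch: 83.58%.

Batch per 100.0 pbw enamel:
  magnesite: 20.41 pbw
  talc: 68.22 pbw
  Li2CO3: 9.393 pbw
  zircon sand: 21.63 pbw
Total batch = 119.7 pbw; LOI loss = 19.65 pbw; yield = 83.58%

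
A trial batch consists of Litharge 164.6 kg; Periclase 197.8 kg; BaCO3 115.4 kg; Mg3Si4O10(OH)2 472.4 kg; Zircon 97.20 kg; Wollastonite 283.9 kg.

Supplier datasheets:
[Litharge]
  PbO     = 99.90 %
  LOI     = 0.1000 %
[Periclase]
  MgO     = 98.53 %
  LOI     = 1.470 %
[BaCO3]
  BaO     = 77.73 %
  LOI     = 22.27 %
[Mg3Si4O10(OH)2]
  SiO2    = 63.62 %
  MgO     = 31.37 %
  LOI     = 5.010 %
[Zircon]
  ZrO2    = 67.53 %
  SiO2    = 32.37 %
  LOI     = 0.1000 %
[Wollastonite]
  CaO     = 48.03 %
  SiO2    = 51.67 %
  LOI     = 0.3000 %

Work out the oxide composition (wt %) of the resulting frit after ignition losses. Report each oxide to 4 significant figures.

Each numeric step maintains exact precision through the solve — in-progress results are shown, with 4-significant-digit rounding, at each printed step. Each reported figure is rounded once only — the derived quantities are re-derived starting from the weights on 1278 kg of glass at full float precision (LOI, the yield, the six compositions, the totals, glass mass), as they appear in problem or answer.
Mass of each oxide from the mix:
  BaO: 115.4·0.7773 = 89.70 kg
  CaO: 283.9·0.4803 = 136.4 kg
  ZrO2: 97.20·0.6753 = 65.64 kg
  SiO2: 472.4·0.6362 + 97.20·0.3237 + 283.9·0.5167 = 478.7 kg
  PbO: 164.6·0.9990 = 164.4 kg
  MgO: 197.8·0.9853 + 472.4·0.3137 = 343.1 kg
LOI: 164.6·0.001000 + 197.8·0.01470 + 115.4·0.2227 + 472.4·0.05010 + 97.20·0.001000 + 283.9·0.003000 = 53.39 kg
The glass mass, total less LOI, = 1331 − 53.39 = 1278 kg (the oxide masses sum to this)
each oxide over glass, ×100, is wt %

Glass mass = 1278 kg (batch 1331 − LOI 53.39).
Composition: BaO 7.019%, CaO 10.67%, ZrO2 5.136%, SiO2 37.46%, PbO 12.87%, MgO 26.85%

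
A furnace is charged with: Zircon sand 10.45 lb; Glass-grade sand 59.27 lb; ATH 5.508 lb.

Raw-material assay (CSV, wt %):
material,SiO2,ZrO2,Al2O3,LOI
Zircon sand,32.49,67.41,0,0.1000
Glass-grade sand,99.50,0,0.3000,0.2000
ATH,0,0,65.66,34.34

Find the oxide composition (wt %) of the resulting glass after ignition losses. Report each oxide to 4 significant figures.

The working math keeps full precision end to end; intermediates are shown, rounded to 4 significant digits, at each printed step — each reported number carries a single rounding. Derived quantities are computed from the batch weights for 73.21 lb of glass in full float precision (yield, net glass mass, three oxide percentages, ignition loss, the totals), as written in problem or answer.
What the batch supplies per oxide:
  SiO2: 10.45·0.3249 + 59.27·0.9950 = 62.37 lb
  ZrO2: 10.45·0.6741 = 7.044 lb
  Al2O3: 59.27·0.003000 + 5.508·0.6566 = 3.794 lb
LOI: 10.45·0.001000 + 59.27·0.002000 + 5.508·0.3434 = 2.020 lb
Net of LOI, the glass mass = 75.23 − 2.020 = 73.21 lb (the oxide masses sum to this)
wt %: oxide over glass, times 100

Glass mass = 73.21 lb (batch 75.23 − LOI 2.020).
Composition: SiO2 85.19%, ZrO2 9.622%, Al2O3 5.183%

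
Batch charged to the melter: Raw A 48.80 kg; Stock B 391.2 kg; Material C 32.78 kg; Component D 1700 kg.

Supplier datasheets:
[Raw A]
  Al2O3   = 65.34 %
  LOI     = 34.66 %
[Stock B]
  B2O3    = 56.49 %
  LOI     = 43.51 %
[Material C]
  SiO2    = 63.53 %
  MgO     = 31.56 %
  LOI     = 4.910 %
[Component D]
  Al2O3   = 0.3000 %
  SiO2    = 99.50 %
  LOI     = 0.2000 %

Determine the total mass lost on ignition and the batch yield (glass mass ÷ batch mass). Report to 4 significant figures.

Intermediates are displayed (rounded to four significant digits) alongside each step; every computation keeps full precision at all times; every reported number takes exactly one rounding; all derived quantities are recomputed starting from the weights per 1981 kg of glass at full precision (yield, net glass mass, LOI, four oxide percentages, totals) exactly as shown in the problem or the answer.
Loss on ignition, line by line:
  Raw A: 48.80 × 0.3466 = 16.91 kg
  Stock B: 391.2 × 0.4351 = 170.2 kg
  Material C: 32.78 × 0.04910 = 1.609 kg
  Component D: 1700 × 0.002000 = 3.400 kg
Total LOI = 192.1 kg
Glass = batch − LOI = 2173 − 192.1 = 1981 kg

LOI loss = 192.1 kg; glass = 1981 kg; yield = 91.16%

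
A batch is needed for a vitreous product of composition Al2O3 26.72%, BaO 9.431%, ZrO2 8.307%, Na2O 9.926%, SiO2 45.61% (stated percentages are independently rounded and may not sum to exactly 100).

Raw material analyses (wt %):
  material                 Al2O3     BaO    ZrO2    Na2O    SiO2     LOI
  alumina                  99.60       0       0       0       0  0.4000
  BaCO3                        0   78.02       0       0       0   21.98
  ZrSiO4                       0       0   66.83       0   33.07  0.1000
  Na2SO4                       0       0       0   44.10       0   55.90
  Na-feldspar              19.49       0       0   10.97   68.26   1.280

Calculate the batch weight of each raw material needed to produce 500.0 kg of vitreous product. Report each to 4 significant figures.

Each numeric step runs at exact precision at every stage; intermediates are printed, rounded to four significant digits, when written out. Each reported number is rounded exactly once. All derived quantities, including five oxide percentages, LOI, totals, yield, glass mass, are computed from the batch weights per 500.0 kg of glass at full float precision, exactly as shown in the problem or answer text.
Oxide mass targets, per 500.0 kg vitreous product:
  Al2O3: 26.72% × 500.0 = 133.6 kg
  BaO: 9.431% × 500.0 = 47.16 kg
  ZrO2: 8.307% × 500.0 = 41.54 kg
  Na2O: 9.926% × 500.0 = 49.63 kg
  SiO2: 45.61% × 500.0 = 228.0 kg
A balance pass over the oxides, from the weights as reported, on the stated basis (every target is met by its sum given rounding of the digits):
  Al2O3: 74.65·0.9960 + 304.0·0.1949 = 133.6 kg (target 133.6 kg)
  BaO: 60.44·0.7802 = 47.16 kg (target 47.16 kg)
  ZrO2: 62.15·0.6683 = 41.53 kg (target 41.54 kg)
  Na2O: 36.92·0.4410 + 304.0·0.1097 = 49.63 kg (target 49.63 kg)
  SiO2: 62.15·0.3307 + 304.0·0.6826 = 228.1 kg (target 228.0 kg)
Glass-mass sanity pass: net batch after ignition = 500.0 kg (the Σ of target masses is 500.0 kg; against the stated basis, 500.0 kg — any gap is answer rounding).
Whole-batch sum: Σ batch = 538.2 kg; LOI removed, Σ of batch·LOI: 38.17 kg; the yield ratio, glass ÷ batch: 92.91%.

Batch per 500.0 kg vitreous product:
  alumina: 74.65 kg
  BaCO3: 60.44 kg
  ZrSiO4: 62.15 kg
  Na2SO4: 36.92 kg
  Na-feldspar: 304.0 kg
Total batch = 538.2 kg; LOI loss = 38.17 kg; yield = 92.91%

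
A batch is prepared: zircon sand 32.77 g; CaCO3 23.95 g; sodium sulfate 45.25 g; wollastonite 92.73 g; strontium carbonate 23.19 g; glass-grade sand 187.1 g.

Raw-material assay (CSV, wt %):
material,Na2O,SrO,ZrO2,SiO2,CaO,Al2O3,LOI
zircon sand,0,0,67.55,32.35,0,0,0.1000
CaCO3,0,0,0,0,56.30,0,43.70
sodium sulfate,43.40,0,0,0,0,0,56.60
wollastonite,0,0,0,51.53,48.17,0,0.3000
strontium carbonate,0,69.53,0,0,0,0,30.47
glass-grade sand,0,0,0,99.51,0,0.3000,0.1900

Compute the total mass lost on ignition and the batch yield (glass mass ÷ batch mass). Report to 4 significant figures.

LOI loss = 43.81 g; glass = 361.2 g; yield = 89.18%

All arithmetic maintains full float precision end to end. Mid-chain values are shown rounded to four significant figures on the page; every reported result is rounded a single time — all derived quantities (totals, LOI, yield, net glass mass, six oxide percentages) are computed at full float precision from the weighed amounts on 361.2 g of glass as given in problem or answer.
Material-by-material LOI:
  zircon sand: 32.77 × 0.001000 = 0.03277 g
  CaCO3: 23.95 × 0.4370 = 10.47 g
  sodium sulfate: 45.25 × 0.5660 = 25.61 g
  wollastonite: 92.73 × 0.003000 = 0.2782 g
  strontium carbonate: 23.19 × 0.3047 = 7.066 g
  glass-grade sand: 187.1 × 0.001900 = 0.3555 g
Total LOI = 43.81 g
Glass = batch − LOI = 405.0 − 43.81 = 361.2 g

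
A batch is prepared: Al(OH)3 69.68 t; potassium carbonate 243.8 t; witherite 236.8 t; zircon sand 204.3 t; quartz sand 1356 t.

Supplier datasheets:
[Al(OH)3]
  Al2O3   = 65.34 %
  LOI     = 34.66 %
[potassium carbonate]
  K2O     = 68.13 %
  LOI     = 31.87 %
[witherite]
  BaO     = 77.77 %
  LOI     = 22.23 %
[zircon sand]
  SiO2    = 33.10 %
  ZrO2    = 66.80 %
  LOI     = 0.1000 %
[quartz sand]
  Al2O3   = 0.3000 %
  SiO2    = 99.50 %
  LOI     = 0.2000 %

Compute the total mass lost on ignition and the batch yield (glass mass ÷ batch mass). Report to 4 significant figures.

The whole derivation keeps exact precision at each step — the intermediate values are displayed, rounded to 4 significant digits, when written out. Every reported number undergoes a single rounding; the derived quantities are re-derived at exact precision (the yield, the totals, LOI, glass mass, the five compositions) using the weight values per 1953 t of glass exactly as shown in either problem or answer.
Material-by-material LOI:
  Al(OH)3: 69.68 × 0.3466 = 24.15 t
  potassium carbonate: 243.8 × 0.3187 = 77.70 t
  witherite: 236.8 × 0.2223 = 52.64 t
  zircon sand: 204.3 × 0.001000 = 0.2043 t
  quartz sand: 1356 × 0.002000 = 2.712 t
Total LOI = 157.4 t
Glass = batch − LOI = 2111 − 157.4 = 1953 t

LOI loss = 157.4 t; glass = 1953 t; yield = 92.54%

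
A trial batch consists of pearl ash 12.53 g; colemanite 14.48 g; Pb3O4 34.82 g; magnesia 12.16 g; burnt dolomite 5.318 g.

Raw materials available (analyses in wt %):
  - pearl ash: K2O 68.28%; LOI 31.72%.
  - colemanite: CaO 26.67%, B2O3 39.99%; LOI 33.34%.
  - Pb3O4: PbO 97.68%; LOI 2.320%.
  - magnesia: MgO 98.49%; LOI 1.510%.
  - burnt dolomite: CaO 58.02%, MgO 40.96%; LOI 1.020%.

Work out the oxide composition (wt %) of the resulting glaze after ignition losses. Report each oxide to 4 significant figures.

All internal work holds full float precision through every step; intermediates are shown (rounded to four significant figures) at each printed step — each reported number is rounded only once. Derived quantities (five oxide percentages, LOI, the totals, net glass mass, the yield) are carried starting from the weights on 69.46 g of glass in exact precision, as quoted within problem or answer.
Oxide masses out of the charge:
  CaO: 14.48·0.2667 + 5.318·0.5802 = 6.947 g
  K2O: 12.53·0.6828 = 8.555 g
  PbO: 34.82·0.9768 = 34.01 g
  B2O3: 14.48·0.3999 = 5.791 g
  MgO: 12.16·0.9849 + 5.318·0.4096 = 14.15 g
LOI: 12.53·0.3172 + 14.48·0.3334 + 34.82·0.02320 + 12.16·0.01510 + 5.318·0.01020 = 9.848 g
Net of LOI, the glass mass = 79.31 − 9.848 = 69.46 g (the oxide masses sum to this)
each oxide over glass, ×100, is wt %

Glass mass = 69.46 g (batch 79.31 − LOI 9.848).
Composition: CaO 10.00%, K2O 12.32%, PbO 48.97%, B2O3 8.337%, MgO 20.38%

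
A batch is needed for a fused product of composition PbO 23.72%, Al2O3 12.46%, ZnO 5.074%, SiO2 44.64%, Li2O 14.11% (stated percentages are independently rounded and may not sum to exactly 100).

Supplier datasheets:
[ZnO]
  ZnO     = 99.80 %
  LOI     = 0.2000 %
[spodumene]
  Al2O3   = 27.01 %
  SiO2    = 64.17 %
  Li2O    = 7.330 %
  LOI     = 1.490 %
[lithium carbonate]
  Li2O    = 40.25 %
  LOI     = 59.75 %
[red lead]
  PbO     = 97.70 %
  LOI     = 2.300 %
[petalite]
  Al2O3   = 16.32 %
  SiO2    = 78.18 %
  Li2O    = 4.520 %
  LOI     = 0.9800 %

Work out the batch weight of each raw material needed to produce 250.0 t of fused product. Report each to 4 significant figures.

Batch per 250.0 t fused product:
  ZnO: 12.71 t
  spodumene: 57.69 t
  lithium carbonate: 66.42 t
  red lead: 60.70 t
  petalite: 95.40 t
Total batch = 292.9 t; LOI loss = 42.90 t; yield = 85.35%

Each numeric step runs at exact precision all the way through. Mid-chain values appear rounded off to 4 significant digits alongside each step; exactly one rounding is applied to each reported number; all derived quantities are carried from the weighed amounts on 250.0 t of glass in full float precision (yield, ignition loss, five oxide percentages, glass mass, totals) as given in the problem or the answer.
Oxide-by-oxide targets in 250.0 t fused product:
  PbO: 23.72% × 250.0 = 59.30 t
  Al2O3: 12.46% × 250.0 = 31.15 t
  ZnO: 5.074% × 250.0 = 12.68 t
  SiO2: 44.64% × 250.0 = 111.6 t
  Li2O: 14.11% × 250.0 = 35.28 t
A balance pass over the oxides, working from each reported weight, for the quoted basis mass (target by target, the sums agree given rounding of the digits):
  PbO: 60.70·0.9770 = 59.30 t (target 59.30 t)
  Al2O3: 57.69·0.2701 + 95.40·0.1632 = 31.15 t (target 31.15 t)
  ZnO: 12.71·0.9980 = 12.68 t (target 12.68 t)
  SiO2: 57.69·0.6417 + 95.40·0.7818 = 111.6 t (target 111.6 t)
  Li2O: 57.69·0.07330 + 66.42·0.4025 + 95.40·0.04520 = 35.27 t (target 35.28 t)
Glass-mass sanity pass: total charge less LOI = 250.0 t (the Σ of target masses is 250.0 t; versus the stated basis of 250.0 t — gaps are rounding artifacts).
Summing the batch: Σ batch = 292.9 t; LOI loss = Σ batch·LOI = 42.90 t; yield, glass over the total, = 85.35%.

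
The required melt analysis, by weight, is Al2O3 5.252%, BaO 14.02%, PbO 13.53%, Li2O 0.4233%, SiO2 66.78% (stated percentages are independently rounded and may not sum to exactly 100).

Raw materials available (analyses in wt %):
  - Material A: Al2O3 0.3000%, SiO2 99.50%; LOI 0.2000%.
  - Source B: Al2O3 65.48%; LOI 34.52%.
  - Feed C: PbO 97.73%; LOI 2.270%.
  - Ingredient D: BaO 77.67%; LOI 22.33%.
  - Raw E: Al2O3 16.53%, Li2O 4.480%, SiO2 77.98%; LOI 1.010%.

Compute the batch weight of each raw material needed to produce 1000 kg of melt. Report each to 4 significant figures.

The intermediate values are rounded to 4 significant digits when displayed. All arithmetic maintains full float precision in all steps; exactly one rounding is applied to every reported value. Derived quantities are re-derived at full float precision (the five compositions, the totals, net glass mass, LOI, the yield) starting from the weights at 1000 kg of glass, as they appear in the problem or the answer.
Per-oxide target masses for 1000 kg melt:
  Al2O3: 5.252% × 1000 = 52.52 kg
  BaO: 14.02% × 1000 = 140.2 kg
  PbO: 13.53% × 1000 = 135.3 kg
  Li2O: 0.4233% × 1000 = 4.233 kg
  SiO2: 66.78% × 1000 = 667.8 kg
Oxide-by-oxide audit with the batch weights as given, at the basis given (sum by sum, the targets are met modulo rounding of the values):
  Al2O3: 597.1·0.003000 + 53.62·0.6548 + 94.49·0.1653 = 52.52 kg (target 52.52 kg)
  BaO: 180.5·0.7767 = 140.2 kg (target 140.2 kg)
  PbO: 138.4·0.9773 = 135.3 kg (target 135.3 kg)
  Li2O: 94.49·0.04480 = 4.233 kg (target 4.233 kg)
  SiO2: 597.1·0.9950 + 94.49·0.7798 = 667.8 kg (target 667.8 kg)
The glass-mass cross-check: total batch − LOI = 1000 kg (per-oxide target masses sum to 1000 kg; basis as stated: 1000 kg — rounding explains the deltas).
Adding the batch up: Σ batch = 1064 kg; Σ batch·LOI gives LOI loss = 64.11 kg; yield = glass ÷ total batch = 93.98%.

Batch per 1000 kg melt:
  Material A: 597.1 kg
  Source B: 53.62 kg
  Feed C: 138.4 kg
  Ingredient D: 180.5 kg
  Raw E: 94.49 kg
Total batch = 1064 kg; LOI loss = 64.11 kg; yield = 93.98%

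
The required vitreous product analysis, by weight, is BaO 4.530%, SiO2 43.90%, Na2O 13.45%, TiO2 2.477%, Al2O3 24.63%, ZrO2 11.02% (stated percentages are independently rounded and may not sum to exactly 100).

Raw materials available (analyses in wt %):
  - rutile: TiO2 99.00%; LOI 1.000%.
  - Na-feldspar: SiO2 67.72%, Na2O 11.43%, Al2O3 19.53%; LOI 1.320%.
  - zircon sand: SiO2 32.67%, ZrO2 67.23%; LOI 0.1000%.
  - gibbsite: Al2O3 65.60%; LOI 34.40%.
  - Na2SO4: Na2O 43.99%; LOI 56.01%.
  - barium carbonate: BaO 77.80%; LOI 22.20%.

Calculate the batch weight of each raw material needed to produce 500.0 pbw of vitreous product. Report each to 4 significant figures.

Mid-chain values are printed rounded to four significant digits alongside each step. All internal work keeps full precision end to end — every reported figure is rounded a single time; derived quantities, including LOI, the six compositions, totals, glass mass, yield, are carried from the batch weights on 500.0 pbw of glass at full precision, as quoted within problem or answer.
Oxide-by-oxide targets in 500.0 pbw vitreous product:
  BaO: 4.530% × 500.0 = 22.65 pbw
  SiO2: 43.90% × 500.0 = 219.5 pbw
  Na2O: 13.45% × 500.0 = 67.25 pbw
  TiO2: 2.477% × 500.0 = 12.38 pbw
  Al2O3: 24.63% × 500.0 = 123.2 pbw
  ZrO2: 11.02% × 500.0 = 55.10 pbw
Sums-versus-targets review from the weights as reported, under the basis named above (delivered sums recover each target modulo rounding of the values):
  BaO: 29.11·0.7780 = 22.65 pbw (target 22.65 pbw)
  SiO2: 284.6·0.6772 + 81.96·0.3267 = 219.5 pbw (target 219.5 pbw)
  Na2O: 284.6·0.1143 + 78.93·0.4399 = 67.25 pbw (target 67.25 pbw)
  TiO2: 12.51·0.9900 = 12.38 pbw (target 12.38 pbw)
  Al2O3: 284.6·0.1953 + 103.0·0.6560 = 123.2 pbw (target 123.2 pbw)
  ZrO2: 81.96·0.6723 = 55.10 pbw (target 55.10 pbw)
The glass-mass cross-check: batch total minus LOI = 500.0 pbw (the Σ of target masses is 500.0 pbw; the stated basis being 500.0 pbw — deltas are rounding alone).
Summing the batch: Σ batch = 590.1 pbw; loss to ignition Σ batch·LOI = 90.07 pbw; yield = glass ÷ total batch = 84.74%.

Batch per 500.0 pbw vitreous product:
  rutile: 12.51 pbw
  Na-feldspar: 284.6 pbw
  zircon sand: 81.96 pbw
  gibbsite: 103.0 pbw
  Na2SO4: 78.93 pbw
  barium carbonate: 29.11 pbw
Total batch = 590.1 pbw; LOI loss = 90.07 pbw; yield = 84.74%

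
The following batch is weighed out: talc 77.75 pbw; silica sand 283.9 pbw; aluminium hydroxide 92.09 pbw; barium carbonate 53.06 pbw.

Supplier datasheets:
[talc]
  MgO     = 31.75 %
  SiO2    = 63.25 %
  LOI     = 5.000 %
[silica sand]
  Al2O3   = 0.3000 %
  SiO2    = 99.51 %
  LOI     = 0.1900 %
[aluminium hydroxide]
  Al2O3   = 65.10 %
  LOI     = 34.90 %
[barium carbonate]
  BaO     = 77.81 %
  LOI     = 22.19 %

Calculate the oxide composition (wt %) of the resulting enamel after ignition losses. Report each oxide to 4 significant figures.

Glass mass = 458.5 pbw (batch 506.8 − LOI 48.34).
Composition: BaO 9.005%, Al2O3 13.26%, MgO 5.384%, SiO2 72.35%

All internal work carries full float precision all the way through. Values along the way are displayed rounded to four significant figures when written out — each reported result is rounded exactly once. The derived quantities are rebuilt in full precision (the four compositions, the yield, the totals, LOI, net glass mass) starting from the weights at 458.5 pbw of glass as quoted within the problem or answer text.
Oxide-by-oxide delivered mass:
  BaO: 53.06·0.7781 = 41.29 pbw
  Al2O3: 283.9·0.003000 + 92.09·0.6510 = 60.80 pbw
  MgO: 77.75·0.3175 = 24.69 pbw
  SiO2: 77.75·0.6325 + 283.9·0.9951 = 331.7 pbw
LOI: 77.75·0.05000 + 283.9·0.001900 + 92.09·0.3490 + 53.06·0.2219 = 48.34 pbw
Net of LOI, the glass mass = 506.8 − 48.34 = 458.5 pbw (= the summed oxide contributions)
each wt % is 100 × oxide ÷ glass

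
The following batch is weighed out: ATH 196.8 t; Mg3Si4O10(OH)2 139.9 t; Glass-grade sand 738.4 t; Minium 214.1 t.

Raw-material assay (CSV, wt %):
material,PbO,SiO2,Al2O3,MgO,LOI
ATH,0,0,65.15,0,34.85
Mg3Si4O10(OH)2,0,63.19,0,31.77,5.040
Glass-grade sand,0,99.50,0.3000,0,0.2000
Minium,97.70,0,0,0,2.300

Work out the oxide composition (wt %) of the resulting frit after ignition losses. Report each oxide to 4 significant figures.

The whole derivation carries exact precision through every step — the intermediate values are shown, rounded to 4 significant figures, across the worked steps — a single rounding produces every reported figure — the derived quantities, which include glass mass, totals, the yield, ignition loss, four oxide percentages, are recomputed in full float precision, as set out in the question or the answer, using the weight values per 1207 t of glass.
What the batch supplies per oxide:
  PbO: 214.1·0.9770 = 209.2 t
  SiO2: 139.9·0.6319 + 738.4·0.9950 = 823.1 t
  Al2O3: 196.8·0.6515 + 738.4·0.003000 = 130.4 t
  MgO: 139.9·0.3177 = 44.45 t
LOI: 196.8·0.3485 + 139.9·0.05040 + 738.4·0.002000 + 214.1·0.02300 = 82.04 t
Net of LOI, the glass mass = 1289 − 82.04 = 1207 t (= Σ oxide masses)
wt % = oxide mass / glass mass × 100

Glass mass = 1207 t (batch 1289 − LOI 82.04).
Composition: PbO 17.33%, SiO2 68.19%, Al2O3 10.80%, MgO 3.682%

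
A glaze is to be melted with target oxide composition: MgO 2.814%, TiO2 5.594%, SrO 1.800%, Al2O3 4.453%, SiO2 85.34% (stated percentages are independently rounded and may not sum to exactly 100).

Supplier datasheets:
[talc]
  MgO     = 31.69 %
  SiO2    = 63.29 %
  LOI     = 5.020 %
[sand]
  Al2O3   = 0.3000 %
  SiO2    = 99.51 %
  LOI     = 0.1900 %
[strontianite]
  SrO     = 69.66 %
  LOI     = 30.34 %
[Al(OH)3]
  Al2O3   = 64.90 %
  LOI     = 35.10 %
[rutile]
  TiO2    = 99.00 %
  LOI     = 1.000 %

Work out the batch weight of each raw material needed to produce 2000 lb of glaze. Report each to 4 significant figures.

Each numeric step runs at full float precision at all times. Rounding to four significant figures governs every intermediate as displayed — exactly one rounding is applied to every reported figure. Derived quantities, which include yield, five oxide percentages, glass mass, ignition loss, totals, are re-derived in full float precision, as quoted within the problem or the answer, from the weighed amounts on 2000 lb of glass.
Target oxide masses per 2000 lb glaze:
  MgO: 2.814% × 2000 = 56.28 lb
  TiO2: 5.594% × 2000 = 111.9 lb
  SrO: 1.800% × 2000 = 36.00 lb
  Al2O3: 4.453% × 2000 = 89.06 lb
  SiO2: 85.34% × 2000 = 1707 lb
Sums-versus-targets review on the weights just shown, per the basis as stated (every target is met by its sum exact up to rounding of places):
  MgO: 177.6·0.3169 = 56.28 lb (target 56.28 lb)
  TiO2: 113.0·0.9900 = 111.9 lb (target 111.9 lb)
  SrO: 51.68·0.6966 = 36.00 lb (target 36.00 lb)
  Al2O3: 1602·0.003000 + 129.8·0.6490 = 89.05 lb (target 89.06 lb)
  SiO2: 177.6·0.6329 + 1602·0.9951 = 1707 lb (target 1707 lb)
Glass-mass bookkeeping: the batch minus its LOI: 2000 lb (summing oxide targets gives 2000 lb; with the basis standing at 2000 lb — gaps are rounding artifacts).
Whole-batch sum: Σ batch = 2074 lb; loss to ignition Σ batch·LOI = 74.33 lb; yield: glass divided by total = 96.42%.

Batch per 2000 lb glaze:
  talc: 177.6 lb
  sand: 1602 lb
  strontianite: 51.68 lb
  Al(OH)3: 129.8 lb
  rutile: 113.0 lb
Total batch = 2074 lb; LOI loss = 74.33 lb; yield = 96.42%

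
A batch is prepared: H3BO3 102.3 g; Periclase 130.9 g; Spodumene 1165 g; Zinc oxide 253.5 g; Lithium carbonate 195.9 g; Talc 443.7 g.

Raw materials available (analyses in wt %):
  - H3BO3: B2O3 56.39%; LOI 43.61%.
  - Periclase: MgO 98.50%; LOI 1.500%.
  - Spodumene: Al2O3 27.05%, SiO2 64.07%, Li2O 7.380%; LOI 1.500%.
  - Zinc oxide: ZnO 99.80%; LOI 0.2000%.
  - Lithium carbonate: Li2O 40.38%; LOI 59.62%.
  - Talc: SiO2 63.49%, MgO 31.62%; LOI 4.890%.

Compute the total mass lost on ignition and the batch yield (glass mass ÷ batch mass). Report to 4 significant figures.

LOI loss = 203.1 g; glass = 2088 g; yield = 91.14%

In-progress results appear, rounded to four significant figures, within the worked lines — all internal work runs at full precision at all times — exactly one rounding lands on every reported value — the derived quantities are carried from the batch weights on 2088 g of glass at full float precision (the totals, the yield, six oxide percentages, ignition loss, net glass mass) exactly as shown in the problem or answer text.
LOI of each material in turn:
  H3BO3: 102.3 × 0.4361 = 44.61 g
  Periclase: 130.9 × 0.01500 = 1.964 g
  Spodumene: 1165 × 0.01500 = 17.47 g
  Zinc oxide: 253.5 × 0.002000 = 0.5070 g
  Lithium carbonate: 195.9 × 0.5962 = 116.8 g
  Talc: 443.7 × 0.04890 = 21.70 g
Total LOI = 203.1 g
Glass = batch − LOI = 2291 − 203.1 = 2088 g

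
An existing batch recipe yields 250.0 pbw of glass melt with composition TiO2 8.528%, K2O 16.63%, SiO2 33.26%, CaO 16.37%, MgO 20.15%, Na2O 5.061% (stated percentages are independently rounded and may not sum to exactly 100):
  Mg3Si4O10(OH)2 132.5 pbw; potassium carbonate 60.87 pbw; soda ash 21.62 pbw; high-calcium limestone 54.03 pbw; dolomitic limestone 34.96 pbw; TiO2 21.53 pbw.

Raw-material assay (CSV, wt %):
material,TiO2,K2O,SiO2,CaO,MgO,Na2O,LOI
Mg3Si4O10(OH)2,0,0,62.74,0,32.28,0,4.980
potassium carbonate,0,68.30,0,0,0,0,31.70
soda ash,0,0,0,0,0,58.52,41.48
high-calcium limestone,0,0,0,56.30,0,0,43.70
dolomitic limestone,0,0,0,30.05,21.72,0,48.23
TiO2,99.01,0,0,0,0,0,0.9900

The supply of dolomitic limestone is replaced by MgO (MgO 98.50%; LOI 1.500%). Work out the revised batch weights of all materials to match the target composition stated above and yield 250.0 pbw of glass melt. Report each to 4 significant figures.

Revised batch per 250.0 pbw glass melt:
  Mg3Si4O10(OH)2: 132.5 pbw
  potassium carbonate: 60.87 pbw
  soda ash: 21.62 pbw
  high-calcium limestone: 72.69 pbw
  MgO: 7.710 pbw
  TiO2: 21.53 pbw
Total batch = 316.9 pbw; LOI loss = 66.96 pbw

Intermediates are displayed (rounded to 4 significant digits) when written out; full float precision is kept at each step — every reported value is rounded a single time. The derived quantities (the yield, glass mass, the six compositions, LOI, the totals) are re-derived at exact precision from the weighed amounts for 250.0 pbw of glass exactly as printed in question or answer.
The oxide mass targets at 250.0 pbw glass melt:
  TiO2: 8.528% × 250.0 = 21.32 pbw
  K2O: 16.63% × 250.0 = 41.58 pbw
  SiO2: 33.26% × 250.0 = 83.15 pbw
  CaO: 16.37% × 250.0 = 40.93 pbw
  MgO: 20.15% × 250.0 = 50.38 pbw
  Na2O: 5.061% × 250.0 = 12.65 pbw
A balance pass over the oxides, given the weights on record, relative to the basis at hand (sum by sum, the targets are met inside rounding margins):
  TiO2: 21.53·0.9901 = 21.32 pbw (target 21.32 pbw)
  K2O: 60.87·0.6830 = 41.57 pbw (target 41.58 pbw)
  SiO2: 132.5·0.6274 = 83.13 pbw (target 83.15 pbw)
  CaO: 72.69·0.5630 = 40.92 pbw (target 40.93 pbw)
  MgO: 132.5·0.3228 + 7.710·0.9850 = 50.37 pbw (target 50.38 pbw)
  Na2O: 21.62·0.5852 = 12.65 pbw (target 12.65 pbw)
Glass-mass closure: net batch after ignition = 250.0 pbw (the Σ of target masses is 250.0 pbw; versus the stated basis of 250.0 pbw — a pure rounding effect).
Batch total: Σ batch = 316.9 pbw; the LOI term Σ batch·LOI equals 66.96 pbw; yield = glass ÷ total batch = 78.87%.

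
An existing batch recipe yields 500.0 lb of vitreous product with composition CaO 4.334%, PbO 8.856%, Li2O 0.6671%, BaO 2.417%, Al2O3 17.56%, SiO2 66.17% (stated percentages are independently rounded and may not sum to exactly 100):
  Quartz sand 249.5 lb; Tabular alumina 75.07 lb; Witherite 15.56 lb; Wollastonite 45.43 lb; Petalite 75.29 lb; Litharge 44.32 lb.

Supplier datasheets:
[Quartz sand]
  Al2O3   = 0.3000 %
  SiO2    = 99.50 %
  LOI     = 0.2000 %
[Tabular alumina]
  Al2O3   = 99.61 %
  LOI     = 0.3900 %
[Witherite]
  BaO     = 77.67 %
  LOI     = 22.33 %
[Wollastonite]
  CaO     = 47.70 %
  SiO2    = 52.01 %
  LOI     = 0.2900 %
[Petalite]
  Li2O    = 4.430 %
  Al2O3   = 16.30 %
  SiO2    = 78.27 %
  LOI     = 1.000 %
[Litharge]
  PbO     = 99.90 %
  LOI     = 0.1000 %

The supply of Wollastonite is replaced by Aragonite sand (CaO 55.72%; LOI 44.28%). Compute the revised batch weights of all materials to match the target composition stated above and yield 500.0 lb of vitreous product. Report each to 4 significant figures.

The working math carries full float precision from start to finish — values along the way are printed, rounded to 4 significant figures, in the working. Each reported number sees exactly one rounding. All derived quantities are carried at full float precision (net glass mass, yield, LOI, six oxide percentages, the totals) from the batch weights per 500.0 lb of glass exactly as shown in the question or the answer.
Oxide mass targets, per 500.0 lb vitreous product:
  CaO: 4.334% × 500.0 = 21.67 lb
  PbO: 8.856% × 500.0 = 44.28 lb
  Li2O: 0.6671% × 500.0 = 3.336 lb
  BaO: 2.417% × 500.0 = 12.08 lb
  Al2O3: 17.56% × 500.0 = 87.80 lb
  SiO2: 66.17% × 500.0 = 330.8 lb
Mass-balance tally per oxide given the weights on record, on the stated basis (summed amounts equal target values inside rounding margins):
  CaO: 38.89·0.5572 = 21.67 lb (target 21.67 lb)
  PbO: 44.32·0.9990 = 44.28 lb (target 44.28 lb)
  Li2O: 75.29·0.04430 = 3.335 lb (target 3.336 lb)
  BaO: 15.56·0.7767 = 12.09 lb (target 12.08 lb)
  Al2O3: 273.3·0.003000 + 75.00·0.9961 + 75.29·0.1630 = 87.80 lb (target 87.80 lb)
  SiO2: 273.3·0.9950 + 75.29·0.7827 = 330.9 lb (target 330.8 lb)
Glass mass check: the batch minus its LOI: 500.0 lb (summing oxide targets gives 500.0 lb; stated basis 500.0 lb — differing by rounding only).
Batch grand total — Σ batch = 522.4 lb; LOI removed, Σ of batch·LOI: 22.33 lb; as yield: glass ÷ batch → 95.72%.

Revised batch per 500.0 lb vitreous product:
  Quartz sand: 273.3 lb
  Tabular alumina: 75.00 lb
  Witherite: 15.56 lb
  Aragonite sand: 38.89 lb
  Petalite: 75.29 lb
  Litharge: 44.32 lb
Total batch = 522.4 lb; LOI loss = 22.33 lb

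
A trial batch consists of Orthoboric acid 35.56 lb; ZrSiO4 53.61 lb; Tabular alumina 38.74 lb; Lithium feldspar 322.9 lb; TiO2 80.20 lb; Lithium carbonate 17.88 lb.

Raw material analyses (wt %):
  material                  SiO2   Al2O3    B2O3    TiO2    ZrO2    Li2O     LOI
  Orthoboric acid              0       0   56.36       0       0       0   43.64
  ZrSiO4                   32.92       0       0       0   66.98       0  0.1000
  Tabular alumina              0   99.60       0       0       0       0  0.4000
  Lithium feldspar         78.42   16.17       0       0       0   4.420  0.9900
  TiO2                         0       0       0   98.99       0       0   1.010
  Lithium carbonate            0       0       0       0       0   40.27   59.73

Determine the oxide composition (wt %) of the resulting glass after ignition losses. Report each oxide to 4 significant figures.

Each numeric step carries full float precision in every operation. Mid-chain values are printed, rounded to four significant digits, within the worked lines; every reported figure is rounded just once. Derived quantities are computed starting from the weights at 518.5 lb of glass in full float precision (the yield, net glass mass, totals, six oxide percentages, ignition loss) exactly as printed in question or answer.
Per-oxide mass from batch:
  SiO2: 53.61·0.3292 + 322.9·0.7842 = 270.9 lb
  Al2O3: 38.74·0.9960 + 322.9·0.1617 = 90.80 lb
  B2O3: 35.56·0.5636 = 20.04 lb
  TiO2: 80.20·0.9899 = 79.39 lb
  ZrO2: 53.61·0.6698 = 35.91 lb
  Li2O: 322.9·0.04420 + 17.88·0.4027 = 21.47 lb
LOI: 35.56·0.4364 + 53.61·0.001000 + 38.74·0.004000 + 322.9·0.009900 + 80.20·0.01010 + 17.88·0.5973 = 30.41 lb
The glass mass, total less LOI, = 548.9 − 30.41 = 518.5 lb (equal to the oxide-mass sum)
each wt % is 100 × oxide ÷ glass

Glass mass = 518.5 lb (batch 548.9 − LOI 30.41).
Composition: SiO2 52.24%, Al2O3 17.51%, B2O3 3.865%, TiO2 15.31%, ZrO2 6.926%, Li2O 4.141%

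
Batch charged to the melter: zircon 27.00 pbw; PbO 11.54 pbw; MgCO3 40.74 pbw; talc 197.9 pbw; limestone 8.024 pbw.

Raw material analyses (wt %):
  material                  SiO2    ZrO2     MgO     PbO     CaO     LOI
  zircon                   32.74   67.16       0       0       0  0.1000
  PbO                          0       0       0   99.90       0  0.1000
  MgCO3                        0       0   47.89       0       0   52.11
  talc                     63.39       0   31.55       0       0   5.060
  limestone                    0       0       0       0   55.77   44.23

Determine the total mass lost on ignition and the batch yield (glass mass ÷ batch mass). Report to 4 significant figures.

All arithmetic holds exact precision at all times — working values are shown with 4-significant-figure rounding across the worked steps. Each reported figure undergoes a single rounding; derived quantities (totals, net glass mass, yield, LOI, five oxide percentages) are recomputed in full float precision from the batch weights for 250.4 pbw of glass, as set out in problem or answer.
LOI of each material in turn:
  zircon: 27.00 × 0.001000 = 0.02700 pbw
  PbO: 11.54 × 0.001000 = 0.01154 pbw
  MgCO3: 40.74 × 0.5211 = 21.23 pbw
  talc: 197.9 × 0.05060 = 10.01 pbw
  limestone: 8.024 × 0.4423 = 3.549 pbw
Total LOI = 34.83 pbw
Glass = batch − LOI = 285.2 − 34.83 = 250.4 pbw

LOI loss = 34.83 pbw; glass = 250.4 pbw; yield = 87.79%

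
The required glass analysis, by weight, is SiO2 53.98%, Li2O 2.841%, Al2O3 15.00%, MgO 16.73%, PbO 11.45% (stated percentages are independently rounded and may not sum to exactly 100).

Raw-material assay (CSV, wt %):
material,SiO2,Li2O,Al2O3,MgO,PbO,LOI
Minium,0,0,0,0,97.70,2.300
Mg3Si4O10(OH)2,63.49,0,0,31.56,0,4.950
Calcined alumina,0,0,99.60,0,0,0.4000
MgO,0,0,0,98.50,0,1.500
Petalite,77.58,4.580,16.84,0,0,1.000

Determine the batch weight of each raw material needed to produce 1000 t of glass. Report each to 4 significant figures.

Batch per 1000 t glass:
  Minium: 117.2 t
  Mg3Si4O10(OH)2: 92.25 t
  Calcined alumina: 45.72 t
  MgO: 140.3 t
  Petalite: 620.3 t
Total batch = 1016 t; LOI loss = 15.75 t; yield = 98.45%

The whole derivation carries full precision end to end; values along the way appear, rounded to 4 significant digits, alongside each step — exactly one rounding goes into every reported value; the derived quantities are re-derived from the weighed amounts at 1000 t of glass in full float precision (the five compositions, the totals, the yield, net glass mass, ignition loss) exactly as shown in the problem or answer text.
The oxide mass targets at 1000 t glass:
  SiO2: 53.98% × 1000 = 539.8 t
  Li2O: 2.841% × 1000 = 28.41 t
  Al2O3: 15.00% × 1000 = 150.0 t
  MgO: 16.73% × 1000 = 167.3 t
  PbO: 11.45% × 1000 = 114.5 t
Mass-balance tally per oxide applying the batch weights above, relative to the basis at hand (each sum matches its target mass exact up to rounding of places):
  SiO2: 92.25·0.6349 + 620.3·0.7758 = 539.8 t (target 539.8 t)
  Li2O: 620.3·0.04580 = 28.41 t (target 28.41 t)
  Al2O3: 45.72·0.9960 + 620.3·0.1684 = 150.0 t (target 150.0 t)
  MgO: 92.25·0.3156 + 140.3·0.9850 = 167.3 t (target 167.3 t)
  PbO: 117.2·0.9770 = 114.5 t (target 114.5 t)
Consistency of the glass mass: Σ batch − LOI loss = 1000 t (summing oxide targets gives 1000 t; against the stated basis, 1000 t — gaps are rounding artifacts).
Batch grand total — Σ batch = 1016 t; Σ batch·LOI gives LOI loss = 15.75 t; yield, glass over the total, = 98.45%.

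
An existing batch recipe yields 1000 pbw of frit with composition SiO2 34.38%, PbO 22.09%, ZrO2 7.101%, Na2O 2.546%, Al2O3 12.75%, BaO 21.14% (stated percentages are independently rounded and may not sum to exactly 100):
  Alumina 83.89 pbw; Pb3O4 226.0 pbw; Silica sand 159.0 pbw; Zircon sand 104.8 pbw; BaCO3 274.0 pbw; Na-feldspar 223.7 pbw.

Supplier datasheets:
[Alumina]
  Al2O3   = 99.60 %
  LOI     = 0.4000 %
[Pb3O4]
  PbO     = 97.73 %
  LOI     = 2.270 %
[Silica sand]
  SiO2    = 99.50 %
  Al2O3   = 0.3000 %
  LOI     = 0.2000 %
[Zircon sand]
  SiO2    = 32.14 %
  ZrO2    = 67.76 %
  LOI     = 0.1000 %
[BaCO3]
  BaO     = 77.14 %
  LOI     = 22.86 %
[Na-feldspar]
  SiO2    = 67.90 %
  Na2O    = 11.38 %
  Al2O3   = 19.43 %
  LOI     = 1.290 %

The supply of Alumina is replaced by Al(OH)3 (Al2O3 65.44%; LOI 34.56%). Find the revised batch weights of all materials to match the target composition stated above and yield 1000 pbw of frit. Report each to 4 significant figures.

Mid-chain values are shown, rounded to four significant digits, across the worked steps; each numeric step holds exact precision end to end; a single rounding completes every reported figure — derived quantities (totals, LOI, the yield, net glass mass, the six compositions) are recomputed in full precision using the weight values per 1000 pbw of glass exactly as printed in the question or the answer.
Per-oxide target masses for 1000 pbw frit:
  SiO2: 34.38% × 1000 = 343.8 pbw
  PbO: 22.09% × 1000 = 220.9 pbw
  ZrO2: 7.101% × 1000 = 71.01 pbw
  Na2O: 2.546% × 1000 = 25.46 pbw
  Al2O3: 12.75% × 1000 = 127.5 pbw
  BaO: 21.14% × 1000 = 211.4 pbw
Verifying the oxide balance given the weights on record, per the basis as stated (oxide sums agree with the targets once rounding is allowed for):
  SiO2: 159.0·0.9950 + 104.8·0.3214 + 223.7·0.6790 = 343.8 pbw (target 343.8 pbw)
  PbO: 226.0·0.9773 = 220.9 pbw (target 220.9 pbw)
  ZrO2: 104.8·0.6776 = 71.01 pbw (target 71.01 pbw)
  Na2O: 223.7·0.1138 = 25.46 pbw (target 25.46 pbw)
  Al2O3: 127.7·0.6544 + 159.0·0.003000 + 223.7·0.1943 = 127.5 pbw (target 127.5 pbw)
  BaO: 274.0·0.7714 = 211.4 pbw (target 211.4 pbw)
Auditing the glass mass value: total charge less LOI = 1000 pbw (targets for the oxides total 1000 pbw; with the basis standing at 1000 pbw — deltas are rounding alone).
Adding the batch up: Σ batch = 1115 pbw; the LOI term Σ batch·LOI equals 115.2 pbw; as yield: glass ÷ batch → 89.67%.

Revised batch per 1000 pbw frit:
  Al(OH)3: 127.7 pbw
  Pb3O4: 226.0 pbw
  Silica sand: 159.0 pbw
  Zircon sand: 104.8 pbw
  BaCO3: 274.0 pbw
  Na-feldspar: 223.7 pbw
Total batch = 1115 pbw; LOI loss = 115.2 pbw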